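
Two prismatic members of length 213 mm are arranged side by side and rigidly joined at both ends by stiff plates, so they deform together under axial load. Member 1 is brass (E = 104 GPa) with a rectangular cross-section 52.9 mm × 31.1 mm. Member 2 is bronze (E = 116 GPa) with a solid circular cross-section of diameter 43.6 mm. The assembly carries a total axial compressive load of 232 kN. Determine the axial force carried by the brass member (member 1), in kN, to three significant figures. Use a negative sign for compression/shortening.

A_1 = 1645 mm².
A_2 = 1493 mm².
Equal strain + equilibrium ⇒ each member carries load in proportion to AE: A₁E₁ = 171100000 N, A₂E₂ = 173200000 N, ΣAE = 344300000 N.
F₁ = P·A₁E₁/ΣAE = -232000·171100000/344300000 = -115300 N.

-115 kN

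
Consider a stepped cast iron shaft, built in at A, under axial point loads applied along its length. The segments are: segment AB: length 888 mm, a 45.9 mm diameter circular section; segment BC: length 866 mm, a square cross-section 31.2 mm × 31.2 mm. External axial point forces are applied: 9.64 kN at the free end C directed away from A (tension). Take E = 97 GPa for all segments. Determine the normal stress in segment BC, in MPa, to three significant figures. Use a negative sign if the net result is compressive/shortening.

9.90 MPa

Internal axial forces (sectioning from the free end, tension +): N_BC = 9.64 kN, N_AB = 9.64 kN.
A_BC = 973.4 mm².
σ_BC = N_BC/A_BC = 9640/973.4 = 9.903 MPa.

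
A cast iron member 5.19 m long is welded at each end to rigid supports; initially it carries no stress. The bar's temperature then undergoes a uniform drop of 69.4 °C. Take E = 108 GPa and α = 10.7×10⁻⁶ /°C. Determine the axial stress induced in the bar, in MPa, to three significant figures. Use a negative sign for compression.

Free thermal expansion αLΔT = 10.7e-6 · 5190 · -69.4 = -3.854 mm.
The walls impose strain ε = −(-3.854)/5190 = 7.4258e-04; σ = Eε = 108000 · 7.4258e-04 = 80.2 MPa.

80.2 MPa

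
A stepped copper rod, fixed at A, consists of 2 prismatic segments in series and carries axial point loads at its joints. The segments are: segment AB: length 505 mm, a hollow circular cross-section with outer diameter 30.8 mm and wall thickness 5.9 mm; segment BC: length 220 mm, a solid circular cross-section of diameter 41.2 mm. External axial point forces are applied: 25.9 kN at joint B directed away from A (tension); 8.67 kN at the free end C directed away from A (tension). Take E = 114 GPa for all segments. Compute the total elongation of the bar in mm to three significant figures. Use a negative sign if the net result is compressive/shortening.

0.344 mm

Internal axial forces (sectioning from the free end, tension +): N_BC = 8.67 kN, N_AB = 34.57 kN.
A_AB = 461.5 mm².
A_BC = 1333 mm².
δ_AB = 34570·505/(461.5·114000) = 0.3318 mm
δ_BC = 8670·220/(1333·114000) = 0.01255 mm
δ = Σδ_i = 0.3444 mm.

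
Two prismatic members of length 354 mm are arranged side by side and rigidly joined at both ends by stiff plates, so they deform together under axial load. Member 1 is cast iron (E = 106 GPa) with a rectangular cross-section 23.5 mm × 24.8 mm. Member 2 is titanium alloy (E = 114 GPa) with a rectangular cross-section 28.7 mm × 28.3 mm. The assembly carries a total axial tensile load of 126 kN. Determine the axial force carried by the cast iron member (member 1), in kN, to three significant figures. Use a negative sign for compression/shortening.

50.4 kN

A_1 = 582.8 mm².
A_2 = 812.2 mm².
Equal strain + equilibrium ⇒ each member carries load in proportion to AE: A₁E₁ = 61780000 N, A₂E₂ = 92590000 N, ΣAE = 154400000 N.
F₁ = P·A₁E₁/ΣAE = 126000·61780000/154400000 = 50420 N.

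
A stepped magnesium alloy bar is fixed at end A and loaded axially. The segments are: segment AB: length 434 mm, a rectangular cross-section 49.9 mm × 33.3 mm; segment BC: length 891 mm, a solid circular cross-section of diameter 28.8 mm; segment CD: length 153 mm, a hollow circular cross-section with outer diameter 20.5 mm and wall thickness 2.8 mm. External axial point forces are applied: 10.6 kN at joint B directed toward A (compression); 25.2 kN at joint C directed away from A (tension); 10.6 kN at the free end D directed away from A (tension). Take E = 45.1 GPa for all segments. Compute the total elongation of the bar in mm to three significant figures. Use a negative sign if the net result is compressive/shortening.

1.46 mm

Internal axial forces (sectioning from the free end, tension +): N_CD = 10.6 kN, N_BC = 35.8 kN, N_AB = 25.2 kN.
A_AB = 1662 mm².
A_BC = 651.4 mm².
A_CD = 155.7 mm².
δ_AB = 25200·434/(1662·45100) = 0.1459 mm
δ_BC = 35800·891/(651.4·45100) = 1.086 mm
δ_CD = 10600·153/(155.7·45100) = 0.231 mm
δ = Σδ_i = 1.463 mm.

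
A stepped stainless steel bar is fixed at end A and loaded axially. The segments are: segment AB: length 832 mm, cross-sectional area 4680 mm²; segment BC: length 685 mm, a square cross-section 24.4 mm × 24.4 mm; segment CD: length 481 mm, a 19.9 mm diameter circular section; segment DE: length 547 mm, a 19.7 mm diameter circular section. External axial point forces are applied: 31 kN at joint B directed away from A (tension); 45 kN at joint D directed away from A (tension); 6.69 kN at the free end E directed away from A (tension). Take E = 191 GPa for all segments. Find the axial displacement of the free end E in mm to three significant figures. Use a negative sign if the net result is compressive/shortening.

0.870 mm

Internal axial forces (sectioning from the free end, tension +): N_DE = 6.69 kN, N_CD = 51.69 kN, N_BC = 51.69 kN, N_AB = 82.69 kN.
A_BC = 595.4 mm².
A_CD = 311 mm².
A_DE = 304.8 mm².
δ_AB = 82690·832/(4680·191000) = 0.07697 mm
δ_BC = 51690·685/(595.4·191000) = 0.3114 mm
δ_CD = 51690·481/(311·191000) = 0.4185 mm
δ_DE = 6690·547/(304.8·191000) = 0.06286 mm
δ = Σδ_i = 0.8697 mm.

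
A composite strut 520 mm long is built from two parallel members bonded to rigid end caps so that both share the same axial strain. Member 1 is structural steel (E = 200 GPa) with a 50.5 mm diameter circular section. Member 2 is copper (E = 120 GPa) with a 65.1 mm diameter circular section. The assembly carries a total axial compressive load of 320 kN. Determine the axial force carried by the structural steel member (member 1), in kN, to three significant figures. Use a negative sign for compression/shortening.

-160 kN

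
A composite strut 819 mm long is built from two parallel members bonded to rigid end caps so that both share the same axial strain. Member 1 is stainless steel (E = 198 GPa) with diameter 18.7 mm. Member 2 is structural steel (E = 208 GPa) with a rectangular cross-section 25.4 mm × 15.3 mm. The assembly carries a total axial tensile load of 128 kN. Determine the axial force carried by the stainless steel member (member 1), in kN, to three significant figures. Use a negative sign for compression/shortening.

A_1 = 274.6 mm².
A_2 = 388.6 mm².
Equal strain + equilibrium ⇒ each member carries load in proportion to AE: A₁E₁ = 54380000 N, A₂E₂ = 80830000 N, ΣAE = 135200000 N.
F₁ = P·A₁E₁/ΣAE = 128000·54380000/135200000 = 51480 N.

51.5 kN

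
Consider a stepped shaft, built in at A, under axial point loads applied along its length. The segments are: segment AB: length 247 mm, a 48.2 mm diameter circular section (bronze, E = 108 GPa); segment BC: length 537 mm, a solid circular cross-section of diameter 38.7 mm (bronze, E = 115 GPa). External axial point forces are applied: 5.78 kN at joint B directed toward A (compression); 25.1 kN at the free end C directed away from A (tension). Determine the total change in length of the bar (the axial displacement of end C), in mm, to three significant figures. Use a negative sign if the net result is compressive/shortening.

0.124 mm

Internal axial forces (sectioning from the free end, tension +): N_BC = 25.1 kN, N_AB = 19.32 kN.
A_AB = 1825 mm².
A_BC = 1176 mm².
δ_AB = 19320·247/(1825·108000) = 0.02422 mm
δ_BC = 25100·537/(1176·115000) = 0.09964 mm
δ = Σδ_i = 0.1239 mm.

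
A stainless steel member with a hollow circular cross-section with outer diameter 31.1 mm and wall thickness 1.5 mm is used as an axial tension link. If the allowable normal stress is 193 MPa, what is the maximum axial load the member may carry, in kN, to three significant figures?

26.9 kN

A = 139.5 mm².
P_max = σ_allow · A = 193 · 139.5 = 26920 N = 26.92 kN.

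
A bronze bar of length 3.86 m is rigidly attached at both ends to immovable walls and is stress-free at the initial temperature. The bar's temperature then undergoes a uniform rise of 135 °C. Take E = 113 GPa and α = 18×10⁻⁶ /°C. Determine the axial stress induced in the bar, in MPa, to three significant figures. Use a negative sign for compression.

-275 MPa

Free thermal expansion αLΔT = 18e-6 · 3860 · 135 = 9.38 mm.
The walls impose strain ε = −(9.38)/3860 = -2.4300e-03; σ = Eε = 113000 · -2.4300e-03 = -274.6 MPa.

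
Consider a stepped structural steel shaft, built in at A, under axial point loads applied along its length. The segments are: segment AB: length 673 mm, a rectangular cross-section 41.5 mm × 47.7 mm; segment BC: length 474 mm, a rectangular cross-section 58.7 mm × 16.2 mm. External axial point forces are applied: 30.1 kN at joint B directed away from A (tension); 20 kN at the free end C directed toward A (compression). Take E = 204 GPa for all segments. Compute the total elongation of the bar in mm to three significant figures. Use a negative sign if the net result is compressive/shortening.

Internal axial forces (sectioning from the free end, tension +): N_BC = -20 kN, N_AB = 10.1 kN.
A_AB = 1980 mm².
A_BC = 950.9 mm².
δ_AB = 10100·673/(1980·204000) = 0.01683 mm
δ_BC = -20000·474/(950.9·204000) = -0.04887 mm
δ = Σδ_i = -0.03204 mm.

-0.0320 mm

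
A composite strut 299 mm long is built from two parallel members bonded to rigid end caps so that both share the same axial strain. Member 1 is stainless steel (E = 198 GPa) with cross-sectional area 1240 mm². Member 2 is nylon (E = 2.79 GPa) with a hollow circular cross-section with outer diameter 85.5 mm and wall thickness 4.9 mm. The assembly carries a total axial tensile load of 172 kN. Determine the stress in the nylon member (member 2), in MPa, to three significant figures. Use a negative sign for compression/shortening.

1.93 MPa

A_2 = 1241 mm².
Equal strain + equilibrium ⇒ each member carries load in proportion to AE: A₁E₁ = 245500000 N, A₂E₂ = 3462000 N, ΣAE = 249000000 N.
σ₂ = P·E₂/ΣAE = 172000·2790/249000000 = 1.927 MPa.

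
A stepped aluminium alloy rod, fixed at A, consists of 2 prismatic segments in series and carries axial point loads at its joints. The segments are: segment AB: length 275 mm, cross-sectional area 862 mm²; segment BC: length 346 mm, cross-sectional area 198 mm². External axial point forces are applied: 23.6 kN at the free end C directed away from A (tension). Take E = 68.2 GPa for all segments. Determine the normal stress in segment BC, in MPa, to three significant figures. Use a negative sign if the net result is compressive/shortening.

119 MPa

Internal axial forces (sectioning from the free end, tension +): N_BC = 23.6 kN, N_AB = 23.6 kN.
σ_BC = N_BC/A_BC = 23600/198 = 119.2 MPa.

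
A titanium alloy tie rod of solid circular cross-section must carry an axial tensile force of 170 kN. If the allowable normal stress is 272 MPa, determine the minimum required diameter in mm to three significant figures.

Required area A ≥ P/σ_allow = 170000/272 = 625 mm².
For a solid circular section, d ≥ √(4A/π) = 28.21 mm.

28.2 mm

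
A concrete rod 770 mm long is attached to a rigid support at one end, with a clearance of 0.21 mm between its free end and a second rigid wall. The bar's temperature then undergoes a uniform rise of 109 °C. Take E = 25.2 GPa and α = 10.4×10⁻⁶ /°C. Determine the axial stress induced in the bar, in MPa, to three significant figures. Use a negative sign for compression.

Free thermal expansion αLΔT = 10.4e-6 · 770 · 109 = 0.8729 mm.
The walls engage after the gap closes; constrained expansion = 0.8729 − 0.21 = 0.6629 mm.
The walls impose strain ε = −(0.6629)/770 = -8.6087e-04; σ = Eε = 25200 · -8.6087e-04 = -21.69 MPa.

-21.7 MPa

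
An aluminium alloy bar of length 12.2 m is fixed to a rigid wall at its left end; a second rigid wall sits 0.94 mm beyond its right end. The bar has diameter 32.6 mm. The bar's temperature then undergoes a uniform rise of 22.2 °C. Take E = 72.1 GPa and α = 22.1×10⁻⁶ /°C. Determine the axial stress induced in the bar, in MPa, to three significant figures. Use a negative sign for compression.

-29.8 MPa

Free thermal expansion αLΔT = 22.1e-6 · 12200 · 22.2 = 5.986 mm.
The walls engage after the gap closes; constrained expansion = 5.986 − 0.94 = 5.046 mm.
The walls impose strain ε = −(5.046)/12200 = -4.1357e-04; σ = Eε = 72100 · -4.1357e-04 = -29.82 MPa.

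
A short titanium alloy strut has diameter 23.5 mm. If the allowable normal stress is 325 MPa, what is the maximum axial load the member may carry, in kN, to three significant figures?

141 kN

A = 433.7 mm².
P_max = σ_allow · A = 325 · 433.7 = 141000 N = 141 kN.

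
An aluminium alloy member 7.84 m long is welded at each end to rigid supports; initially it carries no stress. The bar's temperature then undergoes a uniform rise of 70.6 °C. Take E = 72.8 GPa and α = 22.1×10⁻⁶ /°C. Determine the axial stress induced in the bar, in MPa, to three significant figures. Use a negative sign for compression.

-114 MPa

Free thermal expansion αLΔT = 22.1e-6 · 7840 · 70.6 = 12.23 mm.
The walls impose strain ε = −(12.23)/7840 = -1.5603e-03; σ = Eε = 72800 · -1.5603e-03 = -113.6 MPa.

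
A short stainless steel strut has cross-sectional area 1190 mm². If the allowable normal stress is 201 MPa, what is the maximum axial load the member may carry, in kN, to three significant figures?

P_max = σ_allow · A = 201 · 1190 = 239200 N = 239.2 kN.

239 kN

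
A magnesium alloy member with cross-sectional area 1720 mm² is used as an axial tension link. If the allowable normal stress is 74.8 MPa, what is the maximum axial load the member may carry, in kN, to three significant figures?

129 kN

P_max = σ_allow · A = 74.8 · 1720 = 128700 N = 128.7 kN.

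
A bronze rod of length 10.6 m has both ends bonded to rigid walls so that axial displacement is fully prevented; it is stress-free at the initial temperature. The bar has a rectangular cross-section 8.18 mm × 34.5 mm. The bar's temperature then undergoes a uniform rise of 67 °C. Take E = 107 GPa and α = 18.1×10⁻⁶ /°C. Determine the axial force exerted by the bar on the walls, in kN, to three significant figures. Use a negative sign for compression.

-36.6 kN

Free thermal expansion αLΔT = 18.1e-6 · 10600 · 67 = 12.85 mm.
The walls impose strain ε = −(12.85)/10600 = -1.2127e-03; σ = Eε = 107000 · -1.2127e-03 = -129.8 MPa.
Wall reaction R = σ·A = -129.8·282.2 = -36620 N = -36.62 kN.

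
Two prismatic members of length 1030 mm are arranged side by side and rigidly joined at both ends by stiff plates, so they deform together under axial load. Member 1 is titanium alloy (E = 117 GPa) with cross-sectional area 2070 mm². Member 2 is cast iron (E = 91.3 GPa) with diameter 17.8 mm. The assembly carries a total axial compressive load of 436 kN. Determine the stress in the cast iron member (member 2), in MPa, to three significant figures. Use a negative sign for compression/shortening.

A_2 = 248.8 mm².
Equal strain + equilibrium ⇒ each member carries load in proportion to AE: A₁E₁ = 242200000 N, A₂E₂ = 22720000 N, ΣAE = 264900000 N.
σ₂ = P·E₂/ΣAE = -436000·91300/264900000 = -150.3 MPa.

-150 MPa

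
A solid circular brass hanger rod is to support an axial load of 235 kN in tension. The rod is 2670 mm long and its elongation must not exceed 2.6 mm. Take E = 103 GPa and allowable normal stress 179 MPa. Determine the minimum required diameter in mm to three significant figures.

54.6 mm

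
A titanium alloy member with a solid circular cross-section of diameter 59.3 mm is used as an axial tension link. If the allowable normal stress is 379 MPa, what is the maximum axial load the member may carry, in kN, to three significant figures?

1050 kN

A = 2762 mm².
P_max = σ_allow · A = 379 · 2762 = 1047000 N = 1047 kN.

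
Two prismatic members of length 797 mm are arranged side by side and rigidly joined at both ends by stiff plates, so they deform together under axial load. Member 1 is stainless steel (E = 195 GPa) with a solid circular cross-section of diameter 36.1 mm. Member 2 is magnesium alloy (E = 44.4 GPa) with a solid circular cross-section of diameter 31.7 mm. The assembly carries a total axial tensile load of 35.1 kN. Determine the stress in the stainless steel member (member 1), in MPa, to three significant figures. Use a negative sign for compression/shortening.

A_1 = 1024 mm².
A_2 = 789.2 mm².
Equal strain + equilibrium ⇒ each member carries load in proportion to AE: A₁E₁ = 199600000 N, A₂E₂ = 35040000 N, ΣAE = 234600000 N.
σ₁ = P·E₁/ΣAE = 35100·195000/234600000 = 29.17 MPa.

29.2 MPa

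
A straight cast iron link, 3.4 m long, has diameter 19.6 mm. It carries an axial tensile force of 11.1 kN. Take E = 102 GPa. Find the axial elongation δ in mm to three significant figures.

1.23 mm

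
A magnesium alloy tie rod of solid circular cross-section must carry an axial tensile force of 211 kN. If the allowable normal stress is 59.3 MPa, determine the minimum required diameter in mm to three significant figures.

67.3 mm

Required area A ≥ P/σ_allow = 211000/59.3 = 3558 mm².
For a solid circular section, d ≥ √(4A/π) = 67.31 mm.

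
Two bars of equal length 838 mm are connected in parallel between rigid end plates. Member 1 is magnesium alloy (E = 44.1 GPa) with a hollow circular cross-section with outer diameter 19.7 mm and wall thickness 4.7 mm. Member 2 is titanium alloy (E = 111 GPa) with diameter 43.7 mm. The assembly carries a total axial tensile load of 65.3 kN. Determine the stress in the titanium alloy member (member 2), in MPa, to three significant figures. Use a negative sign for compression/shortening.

41.1 MPa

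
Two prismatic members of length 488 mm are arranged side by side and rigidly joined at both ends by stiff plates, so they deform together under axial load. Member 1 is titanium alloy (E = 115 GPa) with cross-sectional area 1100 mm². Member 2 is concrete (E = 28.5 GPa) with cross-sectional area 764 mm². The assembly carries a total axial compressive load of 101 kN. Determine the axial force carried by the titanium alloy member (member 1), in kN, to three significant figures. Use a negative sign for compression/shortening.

-86.2 kN

Equal strain + equilibrium ⇒ each member carries load in proportion to AE: A₁E₁ = 126500000 N, A₂E₂ = 21770000 N, ΣAE = 148300000 N.
F₁ = P·A₁E₁/ΣAE = -101000·126500000/148300000 = -86170 N.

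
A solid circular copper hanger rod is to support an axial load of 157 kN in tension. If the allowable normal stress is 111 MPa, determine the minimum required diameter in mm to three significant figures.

42.4 mm

Required area A ≥ P/σ_allow = 157000/111 = 1414 mm².
For a solid circular section, d ≥ √(4A/π) = 42.44 mm.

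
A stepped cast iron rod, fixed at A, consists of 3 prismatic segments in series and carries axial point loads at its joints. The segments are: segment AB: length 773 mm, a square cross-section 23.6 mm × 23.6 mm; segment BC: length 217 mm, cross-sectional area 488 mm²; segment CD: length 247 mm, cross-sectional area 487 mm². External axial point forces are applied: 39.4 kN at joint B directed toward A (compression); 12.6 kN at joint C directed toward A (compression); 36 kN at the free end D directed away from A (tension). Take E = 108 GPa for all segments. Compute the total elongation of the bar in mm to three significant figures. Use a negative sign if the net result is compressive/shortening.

0.0598 mm

Internal axial forces (sectioning from the free end, tension +): N_CD = 36 kN, N_BC = 23.4 kN, N_AB = -16 kN.
A_AB = 557 mm².
δ_AB = -16000·773/(557·108000) = -0.2056 mm
δ_BC = 23400·217/(488·108000) = 0.09635 mm
δ_CD = 36000·247/(487·108000) = 0.1691 mm
δ = Σδ_i = 0.05979 mm.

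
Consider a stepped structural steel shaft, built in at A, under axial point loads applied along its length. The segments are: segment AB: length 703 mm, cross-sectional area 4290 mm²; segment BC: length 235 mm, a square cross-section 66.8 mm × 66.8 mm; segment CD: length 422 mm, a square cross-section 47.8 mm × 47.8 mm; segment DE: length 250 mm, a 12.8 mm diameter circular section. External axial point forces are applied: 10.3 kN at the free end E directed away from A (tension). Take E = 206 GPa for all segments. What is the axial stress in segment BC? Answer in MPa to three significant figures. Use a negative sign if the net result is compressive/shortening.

2.31 MPa

Internal axial forces (sectioning from the free end, tension +): N_DE = 10.3 kN, N_CD = 10.3 kN, N_BC = 10.3 kN, N_AB = 10.3 kN.
A_BC = 4462 mm².
σ_BC = N_BC/A_BC = 10300/4462 = 2.308 MPa.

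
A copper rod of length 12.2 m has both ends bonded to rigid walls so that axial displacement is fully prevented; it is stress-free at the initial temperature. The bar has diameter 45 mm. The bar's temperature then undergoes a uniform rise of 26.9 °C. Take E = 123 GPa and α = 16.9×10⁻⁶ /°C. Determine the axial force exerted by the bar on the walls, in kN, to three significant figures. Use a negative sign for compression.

-88.9 kN

Free thermal expansion αLΔT = 16.9e-6 · 12200 · 26.9 = 5.546 mm.
The walls impose strain ε = −(5.546)/12200 = -4.5461e-04; σ = Eε = 123000 · -4.5461e-04 = -55.92 MPa.
Wall reaction R = σ·A = -55.92·1590 = -88930 N = -88.93 kN.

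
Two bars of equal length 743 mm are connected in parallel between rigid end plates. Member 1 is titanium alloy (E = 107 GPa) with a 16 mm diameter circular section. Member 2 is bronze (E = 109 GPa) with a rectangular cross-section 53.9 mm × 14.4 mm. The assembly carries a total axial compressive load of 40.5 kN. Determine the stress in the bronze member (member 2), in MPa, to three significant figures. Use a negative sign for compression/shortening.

A_1 = 201.1 mm².
A_2 = 776.2 mm².
Equal strain + equilibrium ⇒ each member carries load in proportion to AE: A₁E₁ = 21510000 N, A₂E₂ = 84600000 N, ΣAE = 106100000 N.
σ₂ = P·E₂/ΣAE = -40500·109000/106100000 = -41.6 MPa.

-41.6 MPa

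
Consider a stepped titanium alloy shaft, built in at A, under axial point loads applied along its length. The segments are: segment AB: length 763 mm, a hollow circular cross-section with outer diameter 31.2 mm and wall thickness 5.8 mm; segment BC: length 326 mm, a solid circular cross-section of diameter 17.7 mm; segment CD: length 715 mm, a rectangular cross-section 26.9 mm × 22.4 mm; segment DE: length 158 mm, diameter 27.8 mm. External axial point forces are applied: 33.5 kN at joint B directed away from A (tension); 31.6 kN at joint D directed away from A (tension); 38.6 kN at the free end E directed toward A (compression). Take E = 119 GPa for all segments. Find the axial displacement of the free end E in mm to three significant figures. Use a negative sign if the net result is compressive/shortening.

0.135 mm

Internal axial forces (sectioning from the free end, tension +): N_DE = -38.6 kN, N_CD = -7 kN, N_BC = -7 kN, N_AB = 26.5 kN.
A_AB = 462.8 mm².
A_BC = 246.1 mm².
A_CD = 602.6 mm².
A_DE = 607 mm².
δ_AB = 26500·763/(462.8·119000) = 0.3671 mm
δ_BC = -7000·326/(246.1·119000) = -0.07793 mm
δ_CD = -7000·715/(602.6·119000) = -0.0698 mm
δ_DE = -38600·158/(607·119000) = -0.08443 mm
δ = Σδ_i = 0.135 mm.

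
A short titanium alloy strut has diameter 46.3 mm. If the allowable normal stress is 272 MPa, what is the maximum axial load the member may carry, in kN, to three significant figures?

458 kN

A = 1684 mm².
P_max = σ_allow · A = 272 · 1684 = 458000 N = 458 kN.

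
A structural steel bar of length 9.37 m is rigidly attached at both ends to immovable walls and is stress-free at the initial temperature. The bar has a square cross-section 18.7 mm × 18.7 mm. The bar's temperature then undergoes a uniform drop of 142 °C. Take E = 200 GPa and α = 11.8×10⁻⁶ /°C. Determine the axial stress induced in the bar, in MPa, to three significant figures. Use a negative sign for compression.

335 MPa

Free thermal expansion αLΔT = 11.8e-6 · 9370 · -142 = -15.7 mm.
The walls impose strain ε = −(-15.7)/9370 = 1.6756e-03; σ = Eε = 200000 · 1.6756e-03 = 335.1 MPa.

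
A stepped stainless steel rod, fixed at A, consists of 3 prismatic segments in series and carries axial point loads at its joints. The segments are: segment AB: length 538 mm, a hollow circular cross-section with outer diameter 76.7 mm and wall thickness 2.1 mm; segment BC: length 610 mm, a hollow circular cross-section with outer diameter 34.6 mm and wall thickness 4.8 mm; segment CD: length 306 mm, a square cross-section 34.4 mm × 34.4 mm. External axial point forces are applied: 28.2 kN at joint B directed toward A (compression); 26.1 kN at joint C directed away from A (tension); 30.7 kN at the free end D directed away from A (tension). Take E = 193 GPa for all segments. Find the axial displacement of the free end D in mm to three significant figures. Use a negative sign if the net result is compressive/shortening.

Internal axial forces (sectioning from the free end, tension +): N_CD = 30.7 kN, N_BC = 56.8 kN, N_AB = 28.6 kN.
A_AB = 492.2 mm².
A_BC = 449.4 mm².
A_CD = 1183 mm².
δ_AB = 28600·538/(492.2·193000) = 0.162 mm
δ_BC = 56800·610/(449.4·193000) = 0.3995 mm
δ_CD = 30700·306/(1183·193000) = 0.04113 mm
δ = Σδ_i = 0.6026 mm.

0.603 mm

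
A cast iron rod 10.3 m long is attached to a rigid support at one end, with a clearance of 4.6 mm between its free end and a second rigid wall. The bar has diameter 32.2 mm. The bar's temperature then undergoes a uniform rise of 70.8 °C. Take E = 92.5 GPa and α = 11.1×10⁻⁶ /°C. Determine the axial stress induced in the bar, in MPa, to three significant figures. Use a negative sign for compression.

Free thermal expansion αLΔT = 11.1e-6 · 10300 · 70.8 = 8.095 mm.
The walls engage after the gap closes; constrained expansion = 8.095 − 4.6 = 3.495 mm.
The walls impose strain ε = −(3.495)/10300 = -3.3928e-04; σ = Eε = 92500 · -3.3928e-04 = -31.38 MPa.

-31.4 MPa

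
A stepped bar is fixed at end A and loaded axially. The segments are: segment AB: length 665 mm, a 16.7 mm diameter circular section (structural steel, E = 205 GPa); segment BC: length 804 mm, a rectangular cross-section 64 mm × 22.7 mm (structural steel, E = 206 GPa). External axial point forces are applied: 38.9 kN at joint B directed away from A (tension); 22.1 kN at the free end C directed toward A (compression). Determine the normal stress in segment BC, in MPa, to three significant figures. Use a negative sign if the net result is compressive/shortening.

Internal axial forces (sectioning from the free end, tension +): N_BC = -22.1 kN, N_AB = 16.8 kN.
A_BC = 1453 mm².
σ_BC = N_BC/A_BC = -22100/1453 = -15.21 MPa.

-15.2 MPa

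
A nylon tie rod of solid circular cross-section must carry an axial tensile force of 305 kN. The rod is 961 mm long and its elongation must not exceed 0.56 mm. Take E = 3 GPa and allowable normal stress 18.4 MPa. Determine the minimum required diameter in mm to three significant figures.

471 mm

Required area A ≥ P/σ_allow = 305000/18.4 = 16580 mm².
For a solid circular section, d ≥ √(4A/π) = 145.3 mm.
Elongation limit: A ≥ PL/(Eδ_allow) = 305000·961/(3000·0.56) = 174500 mm² ⇒ d ≥ 471.3 mm.
The elongation limit governs.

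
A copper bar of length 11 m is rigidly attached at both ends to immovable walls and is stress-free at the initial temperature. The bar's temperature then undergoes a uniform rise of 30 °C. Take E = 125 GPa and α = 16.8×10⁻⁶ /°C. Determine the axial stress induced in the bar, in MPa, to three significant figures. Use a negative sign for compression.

Free thermal expansion αLΔT = 16.8e-6 · 11000 · 30 = 5.544 mm.
The walls impose strain ε = −(5.544)/11000 = -5.0400e-04; σ = Eε = 125000 · -5.0400e-04 = -63 MPa.

-63.0 MPa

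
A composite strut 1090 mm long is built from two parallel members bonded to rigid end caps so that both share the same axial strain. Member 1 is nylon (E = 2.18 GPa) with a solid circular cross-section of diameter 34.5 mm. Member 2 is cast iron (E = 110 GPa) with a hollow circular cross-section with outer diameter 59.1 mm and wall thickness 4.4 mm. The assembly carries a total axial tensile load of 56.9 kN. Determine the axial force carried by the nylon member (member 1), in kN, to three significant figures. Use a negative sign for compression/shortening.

A_1 = 934.8 mm².
A_2 = 756.1 mm².
Equal strain + equilibrium ⇒ each member carries load in proportion to AE: A₁E₁ = 2038000 N, A₂E₂ = 83170000 N, ΣAE = 85210000 N.
F₁ = P·A₁E₁/ΣAE = 56900·2038000/85210000 = 1361 N.

1.36 kN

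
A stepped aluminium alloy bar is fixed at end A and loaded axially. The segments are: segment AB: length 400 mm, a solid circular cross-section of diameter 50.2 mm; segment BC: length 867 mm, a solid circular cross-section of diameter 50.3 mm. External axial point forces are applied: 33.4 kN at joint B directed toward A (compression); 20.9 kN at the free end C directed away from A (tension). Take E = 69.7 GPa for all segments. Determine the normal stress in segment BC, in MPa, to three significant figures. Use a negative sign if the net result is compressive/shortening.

Internal axial forces (sectioning from the free end, tension +): N_BC = 20.9 kN, N_AB = -12.5 kN.
A_BC = 1987 mm².
σ_BC = N_BC/A_BC = 20900/1987 = 10.52 MPa.

10.5 MPa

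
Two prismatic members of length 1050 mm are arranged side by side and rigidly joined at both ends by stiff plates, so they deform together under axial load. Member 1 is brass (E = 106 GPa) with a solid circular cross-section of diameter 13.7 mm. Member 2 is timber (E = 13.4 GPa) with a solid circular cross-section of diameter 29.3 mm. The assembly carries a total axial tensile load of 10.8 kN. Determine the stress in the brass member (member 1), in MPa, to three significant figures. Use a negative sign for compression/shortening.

46.4 MPa

A_1 = 147.4 mm².
A_2 = 674.3 mm².
Equal strain + equilibrium ⇒ each member carries load in proportion to AE: A₁E₁ = 15630000 N, A₂E₂ = 9035000 N, ΣAE = 24660000 N.
σ₁ = P·E₁/ΣAE = 10800·106000/24660000 = 46.42 MPa.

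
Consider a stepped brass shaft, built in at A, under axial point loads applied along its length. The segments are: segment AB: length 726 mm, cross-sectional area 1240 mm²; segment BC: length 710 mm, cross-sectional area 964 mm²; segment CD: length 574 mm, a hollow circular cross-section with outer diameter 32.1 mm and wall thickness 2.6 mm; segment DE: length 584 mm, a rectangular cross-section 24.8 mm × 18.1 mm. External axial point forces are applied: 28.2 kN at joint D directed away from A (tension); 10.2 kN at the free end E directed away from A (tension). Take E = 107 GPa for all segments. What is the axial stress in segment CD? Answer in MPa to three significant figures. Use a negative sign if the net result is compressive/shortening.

159 MPa

Internal axial forces (sectioning from the free end, tension +): N_DE = 10.2 kN, N_CD = 38.4 kN, N_BC = 38.4 kN, N_AB = 38.4 kN.
A_CD = 241 mm².
σ_CD = N_CD/A_CD = 38400/241 = 159.4 MPa.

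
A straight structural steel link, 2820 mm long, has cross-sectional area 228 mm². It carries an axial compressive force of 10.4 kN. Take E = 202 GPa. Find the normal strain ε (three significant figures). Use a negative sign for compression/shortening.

σ = N/A = -45.61 MPa; ε = σ/E = -45.61/202000 = -2.258e-04.

-2.26e-04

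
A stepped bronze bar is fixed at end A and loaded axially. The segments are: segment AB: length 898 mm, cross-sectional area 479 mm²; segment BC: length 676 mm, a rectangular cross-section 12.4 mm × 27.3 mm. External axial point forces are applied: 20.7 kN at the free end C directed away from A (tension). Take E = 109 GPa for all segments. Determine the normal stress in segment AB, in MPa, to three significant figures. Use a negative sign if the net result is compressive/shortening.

Internal axial forces (sectioning from the free end, tension +): N_BC = 20.7 kN, N_AB = 20.7 kN.
σ_AB = N_AB/A_AB = 20700/479 = 43.22 MPa.

43.2 MPa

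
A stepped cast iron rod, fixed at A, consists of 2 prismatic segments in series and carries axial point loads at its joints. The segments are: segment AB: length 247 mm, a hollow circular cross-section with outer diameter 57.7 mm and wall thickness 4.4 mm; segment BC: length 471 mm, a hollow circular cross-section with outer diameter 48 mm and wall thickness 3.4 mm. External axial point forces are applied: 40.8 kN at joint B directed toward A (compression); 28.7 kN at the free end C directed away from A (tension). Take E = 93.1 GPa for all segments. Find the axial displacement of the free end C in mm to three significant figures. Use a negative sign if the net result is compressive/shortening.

0.261 mm

Internal axial forces (sectioning from the free end, tension +): N_BC = 28.7 kN, N_AB = -12.1 kN.
A_AB = 736.8 mm².
A_BC = 476.4 mm².
δ_AB = -12100·247/(736.8·93100) = -0.04357 mm
δ_BC = 28700·471/(476.4·93100) = 0.3048 mm
δ = Σδ_i = 0.2612 mm.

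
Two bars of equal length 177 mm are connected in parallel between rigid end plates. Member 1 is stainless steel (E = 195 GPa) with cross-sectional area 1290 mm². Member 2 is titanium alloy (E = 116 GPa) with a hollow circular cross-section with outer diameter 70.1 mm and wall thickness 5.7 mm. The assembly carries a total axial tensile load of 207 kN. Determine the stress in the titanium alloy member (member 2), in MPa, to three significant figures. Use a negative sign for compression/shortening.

A_2 = 1153 mm².
Equal strain + equilibrium ⇒ each member carries load in proportion to AE: A₁E₁ = 251600000 N, A₂E₂ = 133800000 N, ΣAE = 385300000 N.
σ₂ = P·E₂/ΣAE = 207000·116000/385300000 = 62.32 MPa.

62.3 MPa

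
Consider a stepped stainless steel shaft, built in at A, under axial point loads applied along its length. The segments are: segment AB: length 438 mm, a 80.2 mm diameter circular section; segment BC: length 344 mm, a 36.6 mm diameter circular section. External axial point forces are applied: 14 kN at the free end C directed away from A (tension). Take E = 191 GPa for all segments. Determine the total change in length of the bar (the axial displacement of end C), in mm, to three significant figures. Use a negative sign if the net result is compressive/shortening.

0.0303 mm

Internal axial forces (sectioning from the free end, tension +): N_BC = 14 kN, N_AB = 14 kN.
A_AB = 5052 mm².
A_BC = 1052 mm².
δ_AB = 14000·438/(5052·191000) = 0.006355 mm
δ_BC = 14000·344/(1052·191000) = 0.02397 mm
δ = Σδ_i = 0.03032 mm.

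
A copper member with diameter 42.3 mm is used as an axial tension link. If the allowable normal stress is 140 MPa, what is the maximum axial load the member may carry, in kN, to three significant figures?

A = 1405 mm².
P_max = σ_allow · A = 140 · 1405 = 196700 N = 196.7 kN.

197 kN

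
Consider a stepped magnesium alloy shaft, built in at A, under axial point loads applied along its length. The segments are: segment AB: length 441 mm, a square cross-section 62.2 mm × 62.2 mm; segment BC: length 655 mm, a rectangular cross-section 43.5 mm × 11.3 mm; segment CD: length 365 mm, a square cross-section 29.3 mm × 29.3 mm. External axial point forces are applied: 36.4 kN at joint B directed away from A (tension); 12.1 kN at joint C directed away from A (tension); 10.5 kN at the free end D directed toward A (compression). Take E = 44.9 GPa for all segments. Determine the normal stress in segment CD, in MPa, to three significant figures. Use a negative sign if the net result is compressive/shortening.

Internal axial forces (sectioning from the free end, tension +): N_CD = -10.5 kN, N_BC = 1.6 kN, N_AB = 38 kN.
A_CD = 858.5 mm².
σ_CD = N_CD/A_CD = -10500/858.5 = -12.23 MPa.

-12.2 MPa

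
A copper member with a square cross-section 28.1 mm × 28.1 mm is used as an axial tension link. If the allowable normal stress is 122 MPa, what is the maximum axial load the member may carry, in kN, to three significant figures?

A = 789.6 mm².
P_max = σ_allow · A = 122 · 789.6 = 96330 N = 96.33 kN.

96.3 kN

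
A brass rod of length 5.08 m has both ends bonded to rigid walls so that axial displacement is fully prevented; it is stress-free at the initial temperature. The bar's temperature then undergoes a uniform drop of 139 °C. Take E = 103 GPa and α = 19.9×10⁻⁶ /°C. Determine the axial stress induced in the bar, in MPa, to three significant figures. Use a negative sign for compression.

285 MPa

Free thermal expansion αLΔT = 19.9e-6 · 5080 · -139 = -14.05 mm.
The walls impose strain ε = −(-14.05)/5080 = 2.7661e-03; σ = Eε = 103000 · 2.7661e-03 = 284.9 MPa.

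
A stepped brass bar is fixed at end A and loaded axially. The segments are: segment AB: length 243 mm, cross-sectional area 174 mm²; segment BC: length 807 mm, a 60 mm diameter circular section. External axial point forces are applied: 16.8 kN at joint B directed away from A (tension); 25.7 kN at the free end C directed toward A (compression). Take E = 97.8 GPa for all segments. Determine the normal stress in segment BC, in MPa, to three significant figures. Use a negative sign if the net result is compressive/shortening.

Internal axial forces (sectioning from the free end, tension +): N_BC = -25.7 kN, N_AB = -8.9 kN.
A_BC = 2827 mm².
σ_BC = N_BC/A_BC = -25700/2827 = -9.09 MPa.

-9.09 MPa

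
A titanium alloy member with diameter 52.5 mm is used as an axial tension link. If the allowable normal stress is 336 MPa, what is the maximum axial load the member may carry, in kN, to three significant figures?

A = 2165 mm².
P_max = σ_allow · A = 336 · 2165 = 727400 N = 727.4 kN.

727 kN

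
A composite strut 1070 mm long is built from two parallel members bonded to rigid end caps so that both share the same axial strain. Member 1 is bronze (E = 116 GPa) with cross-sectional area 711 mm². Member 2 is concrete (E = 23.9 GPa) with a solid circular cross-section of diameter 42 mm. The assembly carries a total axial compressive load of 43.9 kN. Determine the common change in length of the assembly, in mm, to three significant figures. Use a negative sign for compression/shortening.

-0.406 mm

A_2 = 1385 mm².
Equal strain + equilibrium ⇒ each member carries load in proportion to AE: A₁E₁ = 82480000 N, A₂E₂ = 33110000 N, ΣAE = 115600000 N.
δ = PL/ΣAE = -43900·1070/115600000 = -0.4064 mm.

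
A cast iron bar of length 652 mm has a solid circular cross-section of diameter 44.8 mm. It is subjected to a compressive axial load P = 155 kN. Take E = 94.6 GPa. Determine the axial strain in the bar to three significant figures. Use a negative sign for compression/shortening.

A = 1576 mm².
σ = N/A = -98.33 MPa; ε = σ/E = -98.33/94600 = -1.039e-03.

-0.00104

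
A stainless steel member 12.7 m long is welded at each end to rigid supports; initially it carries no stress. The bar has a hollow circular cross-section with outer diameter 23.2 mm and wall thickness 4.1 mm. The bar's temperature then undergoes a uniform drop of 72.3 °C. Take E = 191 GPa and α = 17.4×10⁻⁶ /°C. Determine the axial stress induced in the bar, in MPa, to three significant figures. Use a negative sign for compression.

240 MPa

Free thermal expansion αLΔT = 17.4e-6 · 12700 · -72.3 = -15.98 mm.
The walls impose strain ε = −(-15.98)/12700 = 1.2580e-03; σ = Eε = 191000 · 1.2580e-03 = 240.3 MPa.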